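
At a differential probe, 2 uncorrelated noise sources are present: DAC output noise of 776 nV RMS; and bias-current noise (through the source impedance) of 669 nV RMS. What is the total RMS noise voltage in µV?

Uncorrelated sources add in power (mean-square): V_tot = √(ΣV_i²)
V_tot = √[(7.76×10⁻⁷)² + (6.69×10⁻⁷)²] = 1.02×10⁻⁶ V = 1.02 µV

1.02 µV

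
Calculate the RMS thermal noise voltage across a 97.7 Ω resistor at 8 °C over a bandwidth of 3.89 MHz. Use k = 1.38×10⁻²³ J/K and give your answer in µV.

2.43 µV

T = 8 °C + 273.15 = 281.15 K
V_n = √(4kTRB)
4kTRB = 4 × 1.38×10⁻²³ × 281.15 × 9.77×10¹ × 3.89×10⁶ = 5.90×10⁻¹² V²
V_n = √(5.90×10⁻¹²) = 2.43×10⁻⁶ V = 2.43 µV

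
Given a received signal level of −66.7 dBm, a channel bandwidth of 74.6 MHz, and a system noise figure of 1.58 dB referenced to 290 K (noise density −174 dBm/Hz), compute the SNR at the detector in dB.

27.0 dB

Noise floor: N = −174 + 10 log₁₀(B) + NF
10 log₁₀(7.46×10⁷) = 78.73 dB
N = −174 + 78.73 + 1.58 = −93.69 dBm
SNR = P_sig − N = −66.7 − (−93.69) = 26.99 dB → 27.0 dB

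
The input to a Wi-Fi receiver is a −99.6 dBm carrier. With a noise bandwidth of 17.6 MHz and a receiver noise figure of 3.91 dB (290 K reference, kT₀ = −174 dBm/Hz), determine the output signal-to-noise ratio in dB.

Noise floor: N = −174 + 10 log₁₀(B) + NF
10 log₁₀(1.76×10⁷) = 72.46 dB
N = −174 + 72.46 + 3.91 = −97.63 dBm
SNR = P_sig − N = −99.6 − (−97.63) = −1.97 dB → −2.0 dB

−2.0 dB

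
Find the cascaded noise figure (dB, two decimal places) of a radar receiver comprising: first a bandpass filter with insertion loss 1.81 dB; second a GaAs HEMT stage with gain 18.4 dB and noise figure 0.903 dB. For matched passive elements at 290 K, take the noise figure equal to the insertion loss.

2.71 dB

Convert to linear (a loss of L dB is a gain of −L dB): F_i = 10^(NF_i/10), G_i = 10^(G_i,dB/10)
  Stage 1: F_1 = 10^(1.81/10) = 1.517, G_1 = 10^(−1.81/10) = 0.6592
  Stage 2: F_2 = 10^(0.903/10) = 1.231, G_2 = 10^(18.4/10) = 69.18
Friis cascade:
  F = 1.517 + (1.231 − 1)/0.6592 = 1.868
NF = 10 log₁₀(1.868) = 2.71 dB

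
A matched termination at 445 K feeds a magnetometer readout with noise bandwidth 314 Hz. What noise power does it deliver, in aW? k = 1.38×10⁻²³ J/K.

P_n = kTB = 1.38×10⁻²³ × 445 × 3.14×10² = 1.93×10⁻¹⁸ W = 1.93 aW

1.93 aW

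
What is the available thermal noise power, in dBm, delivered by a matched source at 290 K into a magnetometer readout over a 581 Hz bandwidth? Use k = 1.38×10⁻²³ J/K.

−146.3 dBm

P_n = kTB = 1.38×10⁻²³ × 290 × 5.81×10² = 2.33×10⁻¹⁸ W
In dBm: 10 log₁₀(2.33×10⁻¹⁸ / 10⁻³) = −146.3 dBm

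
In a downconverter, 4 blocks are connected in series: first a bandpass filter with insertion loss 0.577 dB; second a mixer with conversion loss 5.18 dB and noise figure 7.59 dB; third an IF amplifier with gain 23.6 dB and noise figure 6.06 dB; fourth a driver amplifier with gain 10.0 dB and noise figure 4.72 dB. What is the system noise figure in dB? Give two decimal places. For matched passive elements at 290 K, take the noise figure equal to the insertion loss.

Convert to linear (a loss of L dB is a gain of −L dB): F_i = 10^(NF_i/10), G_i = 10^(G_i,dB/10)
  Stage 1: F_1 = 10^(0.577/10) = 1.142, G_1 = 10^(−0.577/10) = 0.8756
  Stage 2: F_2 = 10^(7.59/10) = 5.741, G_2 = 10^(−5.18/10) = 0.3034
  Stage 3: F_3 = 10^(6.06/10) = 4.036, G_3 = 10^(23.6/10) = 229.1
  Stage 4: F_4 = 10^(4.72/10) = 2.965, G_4 = 10^(10.0/10) = 10.00
Friis cascade:
  F = 1.142 + (5.741 − 1)/0.8756 + (4.036 − 1)/0.2656 + (2.965 − 1)/60.86 = 18.02
NF = 10 log₁₀(18.02) = 12.56 dB

12.56 dB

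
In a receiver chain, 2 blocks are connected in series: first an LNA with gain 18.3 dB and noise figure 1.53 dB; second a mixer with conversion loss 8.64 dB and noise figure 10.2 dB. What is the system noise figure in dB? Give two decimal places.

Convert to linear (a loss of L dB is a gain of −L dB): F_i = 10^(NF_i/10), G_i = 10^(G_i,dB/10)
  Stage 1: F_1 = 10^(1.53/10) = 1.422, G_1 = 10^(18.3/10) = 67.61
  Stage 2: F_2 = 10^(10.2/10) = 10.47, G_2 = 10^(−8.64/10) = 0.1368
Friis cascade:
  F = 1.422 + (10.47 − 1)/67.61 = 1.562
NF = 10 log₁₀(1.562) = 1.94 dB

1.94 dB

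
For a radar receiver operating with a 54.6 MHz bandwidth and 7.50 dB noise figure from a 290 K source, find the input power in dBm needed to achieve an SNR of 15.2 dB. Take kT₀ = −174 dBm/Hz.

Sensitivity = −174 + 10 log₁₀(B) + NF + SNR_min
= −174 + 77.37 + 7.50 + 15.2
= −73.93 dBm → −73.9 dBm

−73.9 dBm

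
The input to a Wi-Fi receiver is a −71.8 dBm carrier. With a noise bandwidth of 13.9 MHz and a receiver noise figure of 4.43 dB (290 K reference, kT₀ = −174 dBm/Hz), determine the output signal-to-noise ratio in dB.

Noise floor: N = −174 + 10 log₁₀(B) + NF
10 log₁₀(1.39×10⁷) = 71.43 dB
N = −174 + 71.43 + 4.43 = −98.14 dBm
SNR = P_sig − N = −71.8 − (−98.14) = 26.34 dB → 26.3 dB

26.3 dB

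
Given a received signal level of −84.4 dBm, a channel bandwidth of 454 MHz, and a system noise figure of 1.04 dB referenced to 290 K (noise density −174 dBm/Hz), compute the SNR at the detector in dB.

Noise floor: N = −174 + 10 log₁₀(B) + NF
10 log₁₀(4.54×10⁸) = 86.57 dB
N = −174 + 86.57 + 1.04 = −86.39 dBm
SNR = P_sig − N = −84.4 − (−86.39) = 1.99 dB → 2.0 dB

2.0 dB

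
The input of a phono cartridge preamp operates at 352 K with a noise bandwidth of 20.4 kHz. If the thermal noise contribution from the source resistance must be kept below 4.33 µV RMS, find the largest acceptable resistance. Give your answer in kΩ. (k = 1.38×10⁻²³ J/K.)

47.3 kΩ

Johnson–Nyquist: V_n = √(4kTRB) ⇒ R = V_n² / (4kTB)
4kTB = 4 × 1.38×10⁻²³ × 352 × 2.04×10⁴ = 3.96×10⁻¹⁶
R = (4.33×10⁻⁶)² / 3.96×10⁻¹⁶ = 4.73×10⁴ Ω = 47.3 kΩ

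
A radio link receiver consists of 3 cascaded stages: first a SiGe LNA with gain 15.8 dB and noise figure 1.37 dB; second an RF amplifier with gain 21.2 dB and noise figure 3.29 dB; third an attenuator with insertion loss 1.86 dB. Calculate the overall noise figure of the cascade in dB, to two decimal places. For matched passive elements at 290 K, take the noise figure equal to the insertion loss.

1.46 dB

Convert to linear (a loss of L dB is a gain of −L dB): F_i = 10^(NF_i/10), G_i = 10^(G_i,dB/10)
  Stage 1: F_1 = 10^(1.37/10) = 1.371, G_1 = 10^(15.8/10) = 38.02
  Stage 2: F_2 = 10^(3.29/10) = 2.133, G_2 = 10^(21.2/10) = 131.8
  Stage 3: F_3 = 10^(1.86/10) = 1.535, G_3 = 10^(−1.86/10) = 0.6516
Friis cascade:
  F = 1.371 + (2.133 − 1)/38.02 + (1.535 − 1)/5012 = 1.401
NF = 10 log₁₀(1.401) = 1.46 dB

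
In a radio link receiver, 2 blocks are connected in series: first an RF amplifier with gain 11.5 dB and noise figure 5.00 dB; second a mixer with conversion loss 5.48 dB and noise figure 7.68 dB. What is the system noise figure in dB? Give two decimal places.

5.45 dB

Convert to linear (a loss of L dB is a gain of −L dB): F_i = 10^(NF_i/10), G_i = 10^(G_i,dB/10)
  Stage 1: F_1 = 10^(5.00/10) = 3.162, G_1 = 10^(11.5/10) = 14.13
  Stage 2: F_2 = 10^(7.68/10) = 5.861, G_2 = 10^(−5.48/10) = 0.2831
Friis cascade:
  F = 3.162 + (5.861 − 1)/14.13 = 3.506
NF = 10 log₁₀(3.506) = 5.45 dB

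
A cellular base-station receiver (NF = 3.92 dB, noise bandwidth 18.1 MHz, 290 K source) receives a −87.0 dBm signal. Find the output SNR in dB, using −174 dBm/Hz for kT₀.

Noise floor: N = −174 + 10 log₁₀(B) + NF
10 log₁₀(1.81×10⁷) = 72.58 dB
N = −174 + 72.58 + 3.92 = −97.50 dBm
SNR = P_sig − N = −87.0 − (−97.50) = 10.50 dB → 10.5 dB

10.5 dB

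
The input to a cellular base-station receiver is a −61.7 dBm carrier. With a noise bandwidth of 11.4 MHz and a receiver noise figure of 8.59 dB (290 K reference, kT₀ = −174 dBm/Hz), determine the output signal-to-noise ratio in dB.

Noise floor: N = −174 + 10 log₁₀(B) + NF
10 log₁₀(1.14×10⁷) = 70.57 dB
N = −174 + 70.57 + 8.59 = −94.84 dBm
SNR = P_sig − N = −61.7 − (−94.84) = 33.14 dB → 33.1 dB

33.1 dB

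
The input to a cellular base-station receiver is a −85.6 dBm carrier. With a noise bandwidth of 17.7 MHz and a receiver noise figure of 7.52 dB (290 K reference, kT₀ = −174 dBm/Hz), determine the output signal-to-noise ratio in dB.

8.4 dB

Noise floor: N = −174 + 10 log₁₀(B) + NF
10 log₁₀(1.77×10⁷) = 72.48 dB
N = −174 + 72.48 + 7.52 = −94.00 dBm
SNR = P_sig − N = −85.6 − (−94.00) = 8.40 dB → 8.4 dB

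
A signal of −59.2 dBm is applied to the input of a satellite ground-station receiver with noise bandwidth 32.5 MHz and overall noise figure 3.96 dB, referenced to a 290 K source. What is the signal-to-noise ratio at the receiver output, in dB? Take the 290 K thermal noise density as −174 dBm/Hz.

35.7 dB

Noise floor: N = −174 + 10 log₁₀(B) + NF
10 log₁₀(3.25×10⁷) = 75.12 dB
N = −174 + 75.12 + 3.96 = −94.92 dBm
SNR = P_sig − N = −59.2 − (−94.92) = 35.72 dB → 35.7 dB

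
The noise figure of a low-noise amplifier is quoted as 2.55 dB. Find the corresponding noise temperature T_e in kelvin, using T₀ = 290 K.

F = 10^(2.55/10) = 1.79887
T_e = (F − 1)·T₀ = (1.79887 − 1) × 290 = 232 K

232 K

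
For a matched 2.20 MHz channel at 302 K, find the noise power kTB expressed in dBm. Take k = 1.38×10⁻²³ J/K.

P_n = kTB = 1.38×10⁻²³ × 302 × 2.20×10⁶ = 9.17×10⁻¹⁵ W
In dBm: 10 log₁₀(9.17×10⁻¹⁵ / 10⁻³) = −110.4 dBm

−110.4 dBm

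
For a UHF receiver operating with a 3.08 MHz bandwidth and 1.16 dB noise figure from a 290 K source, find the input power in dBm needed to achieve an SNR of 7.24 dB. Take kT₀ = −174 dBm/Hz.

−100.7 dBm

Sensitivity = −174 + 10 log₁₀(B) + NF + SNR_min
= −174 + 64.89 + 1.16 + 7.24
= −100.71 dBm → −100.7 dBm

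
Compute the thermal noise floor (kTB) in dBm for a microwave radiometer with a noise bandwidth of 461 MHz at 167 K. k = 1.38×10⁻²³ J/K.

−89.7 dBm

P_n = kTB = 1.38×10⁻²³ × 167 × 4.61×10⁸ = 1.06×10⁻¹² W
In dBm: 10 log₁₀(1.06×10⁻¹² / 10⁻³) = −89.7 dBm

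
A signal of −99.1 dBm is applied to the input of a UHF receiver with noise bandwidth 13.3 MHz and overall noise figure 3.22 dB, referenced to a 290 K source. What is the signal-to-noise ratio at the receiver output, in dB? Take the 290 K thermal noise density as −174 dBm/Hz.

0.4 dB

Noise floor: N = −174 + 10 log₁₀(B) + NF
10 log₁₀(1.33×10⁷) = 71.24 dB
N = −174 + 71.24 + 3.22 = −99.54 dBm
SNR = P_sig − N = −99.1 − (−99.54) = 0.44 dB → 0.4 dB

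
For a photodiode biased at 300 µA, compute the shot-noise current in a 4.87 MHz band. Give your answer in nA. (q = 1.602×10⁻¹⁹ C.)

21.6 nA

I_n = √(2qI·B)
2qI·B = 2 × 1.602×10⁻¹⁹ × 3.00×10⁻⁴ × 4.87×10⁶ = 4.68×10⁻¹⁶ A²
I_n = √(4.68×10⁻¹⁶) = 2.16×10⁻⁸ A = 21.6 nA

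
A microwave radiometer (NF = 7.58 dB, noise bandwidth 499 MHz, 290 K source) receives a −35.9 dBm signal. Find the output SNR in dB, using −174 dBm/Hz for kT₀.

Noise floor: N = −174 + 10 log₁₀(B) + NF
10 log₁₀(4.99×10⁸) = 86.98 dB
N = −174 + 86.98 + 7.58 = −79.44 dBm
SNR = P_sig − N = −35.9 − (−79.44) = 43.54 dB → 43.5 dB

43.5 dB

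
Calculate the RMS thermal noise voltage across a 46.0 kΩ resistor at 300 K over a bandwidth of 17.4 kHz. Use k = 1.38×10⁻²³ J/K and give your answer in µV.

3.64 µV

V_n = √(4kTRB)
4kTRB = 4 × 1.38×10⁻²³ × 300 × 4.60×10⁴ × 1.74×10⁴ = 1.33×10⁻¹¹ V²
V_n = √(1.33×10⁻¹¹) = 3.64×10⁻⁶ V = 3.64 µV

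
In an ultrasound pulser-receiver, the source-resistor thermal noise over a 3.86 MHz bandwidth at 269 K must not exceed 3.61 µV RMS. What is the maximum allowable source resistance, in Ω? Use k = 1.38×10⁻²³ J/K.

Johnson–Nyquist: V_n = √(4kTRB) ⇒ R = V_n² / (4kTB)
4kTB = 4 × 1.38×10⁻²³ × 269 × 3.86×10⁶ = 5.73×10⁻¹⁴
R = (3.61×10⁻⁶)² / 5.73×10⁻¹⁴ = 2.27×10² Ω = 227 Ω

227 Ω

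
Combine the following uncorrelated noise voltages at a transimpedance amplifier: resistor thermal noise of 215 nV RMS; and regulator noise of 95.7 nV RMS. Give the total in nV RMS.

235 nV

Uncorrelated sources add in power (mean-square): V_tot = √(ΣV_i²)
V_tot = √[(2.15×10⁻⁷)² + (9.57×10⁻⁸)²] = 2.35×10⁻⁷ V = 235 nV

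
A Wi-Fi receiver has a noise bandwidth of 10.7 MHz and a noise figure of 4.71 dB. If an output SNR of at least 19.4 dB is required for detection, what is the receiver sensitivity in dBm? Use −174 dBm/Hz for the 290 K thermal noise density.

−79.6 dBm

Sensitivity = −174 + 10 log₁₀(B) + NF + SNR_min
= −174 + 70.29 + 4.71 + 19.4
= −79.60 dBm → −79.6 dBm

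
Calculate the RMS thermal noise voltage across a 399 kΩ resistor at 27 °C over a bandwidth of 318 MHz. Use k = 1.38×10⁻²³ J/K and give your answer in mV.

T = 27 °C + 273.15 = 300.15 K
V_n = √(4kTRB)
4kTRB = 4 × 1.38×10⁻²³ × 300.15 × 3.99×10⁵ × 3.18×10⁸ = 2.10×10⁻⁶ V²
V_n = √(2.10×10⁻⁶) = 1.45×10⁻³ V = 1.45 mV

1.45 mV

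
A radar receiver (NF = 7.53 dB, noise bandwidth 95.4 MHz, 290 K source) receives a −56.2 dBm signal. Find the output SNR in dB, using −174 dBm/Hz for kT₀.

Noise floor: N = −174 + 10 log₁₀(B) + NF
10 log₁₀(9.54×10⁷) = 79.8 dB
N = −174 + 79.8 + 7.53 = −86.67 dBm
SNR = P_sig − N = −56.2 − (−86.67) = 30.47 dB → 30.5 dB

30.5 dB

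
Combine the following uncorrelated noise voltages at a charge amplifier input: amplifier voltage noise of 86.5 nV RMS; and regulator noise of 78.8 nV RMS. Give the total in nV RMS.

117 nV

Uncorrelated sources add in power (mean-square): V_tot = √(ΣV_i²)
V_tot = √[(8.65×10⁻⁸)² + (7.88×10⁻⁸)²] = 1.17×10⁻⁷ V = 117 nV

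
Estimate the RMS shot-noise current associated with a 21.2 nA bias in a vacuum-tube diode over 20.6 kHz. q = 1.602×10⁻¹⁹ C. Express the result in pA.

I_n = √(2qI·B)
2qI·B = 2 × 1.602×10⁻¹⁹ × 2.12×10⁻⁸ × 2.06×10⁴ = 1.40×10⁻²² A²
I_n = √(1.40×10⁻²²) = 1.18×10⁻¹¹ A = 11.8 pA

11.8 pA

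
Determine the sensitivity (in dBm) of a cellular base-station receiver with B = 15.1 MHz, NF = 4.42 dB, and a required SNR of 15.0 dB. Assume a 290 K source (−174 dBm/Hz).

−82.8 dBm

Sensitivity = −174 + 10 log₁₀(B) + NF + SNR_min
= −174 + 71.79 + 4.42 + 15.0
= −82.79 dBm → −82.8 dBm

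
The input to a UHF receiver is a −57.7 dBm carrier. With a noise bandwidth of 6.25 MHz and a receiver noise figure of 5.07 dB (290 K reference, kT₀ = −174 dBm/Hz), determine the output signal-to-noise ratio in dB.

43.3 dB

Noise floor: N = −174 + 10 log₁₀(B) + NF
10 log₁₀(6.25×10⁶) = 67.96 dB
N = −174 + 67.96 + 5.07 = −100.97 dBm
SNR = P_sig − N = −57.7 − (−100.97) = 43.27 dB → 43.3 dB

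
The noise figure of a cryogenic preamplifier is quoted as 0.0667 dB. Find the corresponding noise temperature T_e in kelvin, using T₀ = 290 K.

F = 10^(0.0667/10) = 1.01548
T_e = (F − 1)·T₀ = (1.01548 − 1) × 290 = 4.49 K

4.49 K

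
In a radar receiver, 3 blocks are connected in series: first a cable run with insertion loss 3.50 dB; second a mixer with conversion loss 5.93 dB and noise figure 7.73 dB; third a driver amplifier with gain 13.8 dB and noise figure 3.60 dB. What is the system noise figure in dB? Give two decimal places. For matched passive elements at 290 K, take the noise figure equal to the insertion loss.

Convert to linear (a loss of L dB is a gain of −L dB): F_i = 10^(NF_i/10), G_i = 10^(G_i,dB/10)
  Stage 1: F_1 = 10^(3.50/10) = 2.239, G_1 = 10^(−3.50/10) = 0.4467
  Stage 2: F_2 = 10^(7.73/10) = 5.929, G_2 = 10^(−5.93/10) = 0.2553
  Stage 3: F_3 = 10^(3.60/10) = 2.291, G_3 = 10^(13.8/10) = 23.99
Friis cascade:
  F = 2.239 + (5.929 − 1)/0.4467 + (2.291 − 1)/0.1140 = 24.59
NF = 10 log₁₀(24.59) = 13.91 dB

13.91 dB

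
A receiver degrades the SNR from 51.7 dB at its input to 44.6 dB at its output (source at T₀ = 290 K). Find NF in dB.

7.1 dB

NF (dB) = SNR_in(dB) − SNR_out(dB) when the source is at T₀
NF = 51.7 − 44.6 = 7.1 dB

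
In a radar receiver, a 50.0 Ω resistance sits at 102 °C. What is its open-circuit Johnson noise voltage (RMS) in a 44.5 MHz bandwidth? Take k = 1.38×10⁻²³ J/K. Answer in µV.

T = 102 °C + 273.15 = 375.15 K
V_n = √(4kTRB)
4kTRB = 4 × 1.38×10⁻²³ × 375.15 × 5.00×10¹ × 4.45×10⁷ = 4.61×10⁻¹¹ V²
V_n = √(4.61×10⁻¹¹) = 6.79×10⁻⁶ V = 6.79 µV

6.79 µV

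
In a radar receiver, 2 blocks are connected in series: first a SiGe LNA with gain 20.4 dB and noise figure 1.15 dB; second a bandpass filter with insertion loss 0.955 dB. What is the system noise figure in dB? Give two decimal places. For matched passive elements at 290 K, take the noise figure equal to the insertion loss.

Convert to linear (a loss of L dB is a gain of −L dB): F_i = 10^(NF_i/10), G_i = 10^(G_i,dB/10)
  Stage 1: F_1 = 10^(1.15/10) = 1.303, G_1 = 10^(20.4/10) = 109.6
  Stage 2: F_2 = 10^(0.955/10) = 1.246, G_2 = 10^(−0.955/10) = 0.8026
Friis cascade:
  F = 1.303 + (1.246 − 1)/109.6 = 1.305
NF = 10 log₁₀(1.305) = 1.16 dB

1.16 dB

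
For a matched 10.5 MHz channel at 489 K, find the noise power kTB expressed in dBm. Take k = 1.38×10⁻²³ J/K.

−101.5 dBm

P_n = kTB = 1.38×10⁻²³ × 489 × 1.05×10⁷ = 7.09×10⁻¹⁴ W
In dBm: 10 log₁₀(7.09×10⁻¹⁴ / 10⁻³) = −101.5 dBm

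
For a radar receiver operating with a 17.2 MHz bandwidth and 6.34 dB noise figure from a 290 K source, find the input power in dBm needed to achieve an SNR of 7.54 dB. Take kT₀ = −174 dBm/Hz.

Sensitivity = −174 + 10 log₁₀(B) + NF + SNR_min
= −174 + 72.36 + 6.34 + 7.54
= −87.76 dBm → −87.8 dBm

−87.8 dBm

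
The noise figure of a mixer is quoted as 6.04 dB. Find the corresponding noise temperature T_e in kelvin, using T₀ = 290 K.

875 K

F = 10^(6.04/10) = 4.01791
T_e = (F − 1)·T₀ = (4.01791 − 1) × 290 = 875 K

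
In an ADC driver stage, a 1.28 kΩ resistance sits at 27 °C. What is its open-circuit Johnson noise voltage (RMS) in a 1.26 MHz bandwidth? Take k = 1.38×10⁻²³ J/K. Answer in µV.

5.17 µV

T = 27 °C + 273.15 = 300.15 K
V_n = √(4kTRB)
4kTRB = 4 × 1.38×10⁻²³ × 300.15 × 1.28×10³ × 1.26×10⁶ = 2.67×10⁻¹¹ V²
V_n = √(2.67×10⁻¹¹) = 5.17×10⁻⁶ V = 5.17 µV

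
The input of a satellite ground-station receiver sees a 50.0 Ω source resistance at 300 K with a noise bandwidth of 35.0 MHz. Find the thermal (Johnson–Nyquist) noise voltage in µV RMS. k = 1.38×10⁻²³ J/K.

V_n = √(4kTRB)
4kTRB = 4 × 1.38×10⁻²³ × 300 × 5.00×10¹ × 3.50×10⁷ = 2.90×10⁻¹¹ V²
V_n = √(2.90×10⁻¹¹) = 5.38×10⁻⁶ V = 5.38 µV

5.38 µV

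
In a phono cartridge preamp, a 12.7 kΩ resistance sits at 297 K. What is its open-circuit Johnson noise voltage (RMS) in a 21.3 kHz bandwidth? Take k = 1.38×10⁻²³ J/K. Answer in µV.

V_n = √(4kTRB)
4kTRB = 4 × 1.38×10⁻²³ × 297 × 1.27×10⁴ × 2.13×10⁴ = 4.43×10⁻¹² V²
V_n = √(4.43×10⁻¹²) = 2.11×10⁻⁶ V = 2.11 µV

2.11 µV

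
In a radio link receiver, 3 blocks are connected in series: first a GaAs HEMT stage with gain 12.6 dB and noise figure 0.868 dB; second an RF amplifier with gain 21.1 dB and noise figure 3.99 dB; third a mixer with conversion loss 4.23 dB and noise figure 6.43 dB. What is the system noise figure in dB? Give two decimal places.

1.16 dB

Convert to linear (a loss of L dB is a gain of −L dB): F_i = 10^(NF_i/10), G_i = 10^(G_i,dB/10)
  Stage 1: F_1 = 10^(0.868/10) = 1.221, G_1 = 10^(12.6/10) = 18.20
  Stage 2: F_2 = 10^(3.99/10) = 2.506, G_2 = 10^(21.1/10) = 128.8
  Stage 3: F_3 = 10^(6.43/10) = 4.395, G_3 = 10^(−4.23/10) = 0.3776
Friis cascade:
  F = 1.221 + (2.506 − 1)/18.20 + (4.395 − 1)/2344 = 1.305
NF = 10 log₁₀(1.305) = 1.16 dB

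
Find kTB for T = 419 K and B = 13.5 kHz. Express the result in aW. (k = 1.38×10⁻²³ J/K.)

78.1 aW

P_n = kTB = 1.38×10⁻²³ × 419 × 1.35×10⁴ = 7.81×10⁻¹⁷ W = 78.1 aW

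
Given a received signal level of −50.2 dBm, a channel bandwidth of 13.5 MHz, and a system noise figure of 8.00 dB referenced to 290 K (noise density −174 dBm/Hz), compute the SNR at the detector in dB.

44.5 dB

Noise floor: N = −174 + 10 log₁₀(B) + NF
10 log₁₀(1.35×10⁷) = 71.3 dB
N = −174 + 71.3 + 8.00 = −94.70 dBm
SNR = P_sig − N = −50.2 − (−94.70) = 44.50 dB → 44.5 dB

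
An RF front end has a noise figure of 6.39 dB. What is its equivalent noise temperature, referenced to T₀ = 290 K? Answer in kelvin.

F = 10^(6.39/10) = 4.35512
T_e = (F − 1)·T₀ = (4.35512 − 1) × 290 = 973 K

973 K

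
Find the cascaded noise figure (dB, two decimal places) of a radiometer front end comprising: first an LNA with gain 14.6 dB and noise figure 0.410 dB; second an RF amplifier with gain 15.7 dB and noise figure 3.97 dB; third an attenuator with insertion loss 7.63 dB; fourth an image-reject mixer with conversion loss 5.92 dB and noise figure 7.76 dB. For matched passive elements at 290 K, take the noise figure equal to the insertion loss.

0.73 dB

Convert to linear (a loss of L dB is a gain of −L dB): F_i = 10^(NF_i/10), G_i = 10^(G_i,dB/10)
  Stage 1: F_1 = 10^(0.410/10) = 1.099, G_1 = 10^(14.6/10) = 28.84
  Stage 2: F_2 = 10^(3.97/10) = 2.495, G_2 = 10^(15.7/10) = 37.15
  Stage 3: F_3 = 10^(7.63/10) = 5.794, G_3 = 10^(−7.63/10) = 0.1726
  Stage 4: F_4 = 10^(7.76/10) = 5.970, G_4 = 10^(−5.92/10) = 0.2559
Friis cascade:
  F = 1.099 + (2.495 − 1)/28.84 + (5.794 − 1)/1072 + (5.970 − 1)/184.9 = 1.182
NF = 10 log₁₀(1.182) = 0.73 dB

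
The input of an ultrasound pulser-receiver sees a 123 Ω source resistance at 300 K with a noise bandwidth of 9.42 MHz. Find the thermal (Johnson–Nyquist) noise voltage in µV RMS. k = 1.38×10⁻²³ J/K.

4.38 µV

V_n = √(4kTRB)
4kTRB = 4 × 1.38×10⁻²³ × 300 × 1.23×10² × 9.42×10⁶ = 1.92×10⁻¹¹ V²
V_n = √(1.92×10⁻¹¹) = 4.38×10⁻⁶ V = 4.38 µV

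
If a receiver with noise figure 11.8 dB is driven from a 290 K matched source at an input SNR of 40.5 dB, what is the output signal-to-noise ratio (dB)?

28.7 dB

By definition F = SNR_in/SNR_out, so in dB: SNR_out = SNR_in − NF
SNR_out = 40.5 − 11.8 = 28.7 dB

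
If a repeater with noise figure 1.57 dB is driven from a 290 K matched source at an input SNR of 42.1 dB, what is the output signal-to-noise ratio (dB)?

40.53 dB

By definition F = SNR_in/SNR_out, so in dB: SNR_out = SNR_in − NF
SNR_out = 42.1 − 1.57 = 40.53 dB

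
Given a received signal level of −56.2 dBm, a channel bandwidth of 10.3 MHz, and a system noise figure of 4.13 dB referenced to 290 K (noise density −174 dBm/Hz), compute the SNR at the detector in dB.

Noise floor: N = −174 + 10 log₁₀(B) + NF
10 log₁₀(1.03×10⁷) = 70.13 dB
N = −174 + 70.13 + 4.13 = −99.74 dBm
SNR = P_sig − N = −56.2 − (−99.74) = 43.54 dB → 43.5 dB

43.5 dB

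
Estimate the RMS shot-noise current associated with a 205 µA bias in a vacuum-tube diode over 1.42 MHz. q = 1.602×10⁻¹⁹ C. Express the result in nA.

9.66 nA

I_n = √(2qI·B)
2qI·B = 2 × 1.602×10⁻¹⁹ × 2.05×10⁻⁴ × 1.42×10⁶ = 9.33×10⁻¹⁷ A²
I_n = √(9.33×10⁻¹⁷) = 9.66×10⁻⁹ A = 9.66 nA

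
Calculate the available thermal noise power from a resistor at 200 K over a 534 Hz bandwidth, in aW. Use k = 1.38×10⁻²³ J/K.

P_n = kTB = 1.38×10⁻²³ × 200 × 5.34×10² = 1.47×10⁻¹⁸ W = 1.47 aW

1.47 aW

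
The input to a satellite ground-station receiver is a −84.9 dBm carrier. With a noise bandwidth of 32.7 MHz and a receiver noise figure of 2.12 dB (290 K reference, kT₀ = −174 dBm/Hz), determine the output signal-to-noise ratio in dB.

Noise floor: N = −174 + 10 log₁₀(B) + NF
10 log₁₀(3.27×10⁷) = 75.15 dB
N = −174 + 75.15 + 2.12 = −96.73 dBm
SNR = P_sig − N = −84.9 − (−96.73) = 11.83 dB → 11.8 dB

11.8 dB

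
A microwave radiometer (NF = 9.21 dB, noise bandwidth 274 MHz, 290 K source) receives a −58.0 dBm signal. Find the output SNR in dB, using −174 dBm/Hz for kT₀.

Noise floor: N = −174 + 10 log₁₀(B) + NF
10 log₁₀(2.74×10⁸) = 84.38 dB
N = −174 + 84.38 + 9.21 = −80.41 dBm
SNR = P_sig − N = −58.0 − (−80.41) = 22.41 dB → 22.4 dB

22.4 dB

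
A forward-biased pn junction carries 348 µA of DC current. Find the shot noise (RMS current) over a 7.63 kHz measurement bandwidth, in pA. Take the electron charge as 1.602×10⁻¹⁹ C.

I_n = √(2qI·B)
2qI·B = 2 × 1.602×10⁻¹⁹ × 3.48×10⁻⁴ × 7.63×10³ = 8.51×10⁻¹⁹ A²
I_n = √(8.51×10⁻¹⁹) = 9.22×10⁻¹⁰ A = 922 pA

922 pA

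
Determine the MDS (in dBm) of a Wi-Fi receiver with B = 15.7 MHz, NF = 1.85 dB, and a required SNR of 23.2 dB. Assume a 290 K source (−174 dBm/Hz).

Sensitivity = −174 + 10 log₁₀(B) + NF + SNR_min
= −174 + 71.96 + 1.85 + 23.2
= −76.99 dBm → −77.0 dBm

−77.0 dBm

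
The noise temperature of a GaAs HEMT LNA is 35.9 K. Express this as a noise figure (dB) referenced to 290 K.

0.507 dB

F = 1 + T_e/T₀ = 1 + 35.9/290 = 1.12379
NF = 10 log₁₀(1.12379) = 0.507 dB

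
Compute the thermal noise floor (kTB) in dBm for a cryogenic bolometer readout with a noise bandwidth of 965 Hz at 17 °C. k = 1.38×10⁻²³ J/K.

T = 17 °C + 273.15 = 290.15 K
P_n = kTB = 1.38×10⁻²³ × 290.15 × 9.65×10² = 3.86×10⁻¹⁸ W
In dBm: 10 log₁₀(3.86×10⁻¹⁸ / 10⁻³) = −144.1 dBm

−144.1 dBm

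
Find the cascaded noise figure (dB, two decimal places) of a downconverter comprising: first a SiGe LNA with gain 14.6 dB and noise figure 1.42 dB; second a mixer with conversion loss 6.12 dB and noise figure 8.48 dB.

2.03 dB

Convert to linear (a loss of L dB is a gain of −L dB): F_i = 10^(NF_i/10), G_i = 10^(G_i,dB/10)
  Stage 1: F_1 = 10^(1.42/10) = 1.387, G_1 = 10^(14.6/10) = 28.84
  Stage 2: F_2 = 10^(8.48/10) = 7.047, G_2 = 10^(−6.12/10) = 0.2443
Friis cascade:
  F = 1.387 + (7.047 − 1)/28.84 = 1.596
NF = 10 log₁₀(1.596) = 2.03 dB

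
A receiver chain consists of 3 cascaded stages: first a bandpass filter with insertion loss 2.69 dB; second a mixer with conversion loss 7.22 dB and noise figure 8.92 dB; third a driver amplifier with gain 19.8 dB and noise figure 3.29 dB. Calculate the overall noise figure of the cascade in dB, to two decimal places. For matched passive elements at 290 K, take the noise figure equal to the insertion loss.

Convert to linear (a loss of L dB is a gain of −L dB): F_i = 10^(NF_i/10), G_i = 10^(G_i,dB/10)
  Stage 1: F_1 = 10^(2.69/10) = 1.858, G_1 = 10^(−2.69/10) = 0.5383
  Stage 2: F_2 = 10^(8.92/10) = 7.798, G_2 = 10^(−7.22/10) = 0.1897
  Stage 3: F_3 = 10^(3.29/10) = 2.133, G_3 = 10^(19.8/10) = 95.50
Friis cascade:
  F = 1.858 + (7.798 − 1)/0.5383 + (2.133 − 1)/0.1021 = 25.59
NF = 10 log₁₀(25.59) = 14.08 dB

14.08 dB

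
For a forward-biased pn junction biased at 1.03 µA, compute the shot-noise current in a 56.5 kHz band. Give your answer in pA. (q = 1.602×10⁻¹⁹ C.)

I_n = √(2qI·B)
2qI·B = 2 × 1.602×10⁻¹⁹ × 1.03×10⁻⁶ × 5.65×10⁴ = 1.86×10⁻²⁰ A²
I_n = √(1.86×10⁻²⁰) = 1.37×10⁻¹⁰ A = 137 pA

137 pA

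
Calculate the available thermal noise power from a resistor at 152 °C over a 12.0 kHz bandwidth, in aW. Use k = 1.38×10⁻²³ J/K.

70.4 aW

T = 152 °C + 273.15 = 425.15 K
P_n = kTB = 1.38×10⁻²³ × 425.15 × 1.20×10⁴ = 7.04×10⁻¹⁷ W = 70.4 aW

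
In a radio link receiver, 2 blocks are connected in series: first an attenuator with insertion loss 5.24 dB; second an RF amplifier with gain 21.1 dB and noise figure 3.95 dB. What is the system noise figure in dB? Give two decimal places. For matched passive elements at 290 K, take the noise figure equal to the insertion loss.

9.19 dB

Convert to linear (a loss of L dB is a gain of −L dB): F_i = 10^(NF_i/10), G_i = 10^(G_i,dB/10)
  Stage 1: F_1 = 10^(5.24/10) = 3.342, G_1 = 10^(−5.24/10) = 0.2992
  Stage 2: F_2 = 10^(3.95/10) = 2.483, G_2 = 10^(21.1/10) = 128.8
Friis cascade:
  F = 3.342 + (2.483 − 1)/0.2992 = 8.299
NF = 10 log₁₀(8.299) = 9.19 dB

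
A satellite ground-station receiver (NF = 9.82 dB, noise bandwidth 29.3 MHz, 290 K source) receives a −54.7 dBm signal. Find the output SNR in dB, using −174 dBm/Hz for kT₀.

34.8 dB

Noise floor: N = −174 + 10 log₁₀(B) + NF
10 log₁₀(2.93×10⁷) = 74.67 dB
N = −174 + 74.67 + 9.82 = −89.51 dBm
SNR = P_sig − N = −54.7 − (−89.51) = 34.81 dB → 34.8 dB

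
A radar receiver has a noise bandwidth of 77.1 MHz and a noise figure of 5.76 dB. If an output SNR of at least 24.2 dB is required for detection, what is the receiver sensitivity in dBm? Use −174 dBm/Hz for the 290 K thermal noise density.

−65.2 dBm

Sensitivity = −174 + 10 log₁₀(B) + NF + SNR_min
= −174 + 78.87 + 5.76 + 24.2
= −65.17 dBm → −65.2 dBm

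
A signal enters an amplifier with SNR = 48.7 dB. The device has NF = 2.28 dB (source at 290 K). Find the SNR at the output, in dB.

46.42 dB

By definition F = SNR_in/SNR_out, so in dB: SNR_out = SNR_in − NF
SNR_out = 48.7 − 2.28 = 46.42 dB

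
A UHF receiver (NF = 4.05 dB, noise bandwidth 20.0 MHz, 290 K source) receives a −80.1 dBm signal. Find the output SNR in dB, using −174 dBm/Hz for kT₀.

16.8 dB

Noise floor: N = −174 + 10 log₁₀(B) + NF
10 log₁₀(2.00×10⁷) = 73.01 dB
N = −174 + 73.01 + 4.05 = −96.94 dBm
SNR = P_sig − N = −80.1 − (−96.94) = 16.84 dB → 16.8 dB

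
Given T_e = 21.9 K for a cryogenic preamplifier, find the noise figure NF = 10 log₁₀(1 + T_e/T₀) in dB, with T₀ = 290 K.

F = 1 + T_e/T₀ = 1 + 21.9/290 = 1.07552
NF = 10 log₁₀(1.07552) = 0.316 dB

0.316 dB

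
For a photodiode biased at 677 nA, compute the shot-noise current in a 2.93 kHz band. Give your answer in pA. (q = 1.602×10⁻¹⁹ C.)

I_n = √(2qI·B)
2qI·B = 2 × 1.602×10⁻¹⁹ × 6.77×10⁻⁷ × 2.93×10³ = 6.36×10⁻²² A²
I_n = √(6.36×10⁻²²) = 2.52×10⁻¹¹ A = 25.2 pA

25.2 pA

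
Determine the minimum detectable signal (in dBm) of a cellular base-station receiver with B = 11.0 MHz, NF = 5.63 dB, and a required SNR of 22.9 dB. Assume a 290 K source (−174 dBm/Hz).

−75.1 dBm

Sensitivity = −174 + 10 log₁₀(B) + NF + SNR_min
= −174 + 70.41 + 5.63 + 22.9
= −75.06 dBm → −75.1 dBm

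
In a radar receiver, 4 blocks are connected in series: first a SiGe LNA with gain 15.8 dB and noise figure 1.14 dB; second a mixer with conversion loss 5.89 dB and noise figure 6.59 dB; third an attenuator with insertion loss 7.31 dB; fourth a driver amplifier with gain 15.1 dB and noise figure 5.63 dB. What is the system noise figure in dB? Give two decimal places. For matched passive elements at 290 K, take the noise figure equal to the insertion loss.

Convert to linear (a loss of L dB is a gain of −L dB): F_i = 10^(NF_i/10), G_i = 10^(G_i,dB/10)
  Stage 1: F_1 = 10^(1.14/10) = 1.300, G_1 = 10^(15.8/10) = 38.02
  Stage 2: F_2 = 10^(6.59/10) = 4.560, G_2 = 10^(−5.89/10) = 0.2576
  Stage 3: F_3 = 10^(7.31/10) = 5.383, G_3 = 10^(−7.31/10) = 0.1858
  Stage 4: F_4 = 10^(5.63/10) = 3.656, G_4 = 10^(15.1/10) = 32.36
Friis cascade:
  F = 1.300 + (4.560 − 1)/38.02 + (5.383 − 1)/9.795 + (3.656 − 1)/1.820 = 3.301
NF = 10 log₁₀(3.301) = 5.19 dB

5.19 dB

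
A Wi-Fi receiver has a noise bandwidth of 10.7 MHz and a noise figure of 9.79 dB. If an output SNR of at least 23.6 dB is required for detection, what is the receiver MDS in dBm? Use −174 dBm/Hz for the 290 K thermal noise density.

−70.3 dBm

Sensitivity = −174 + 10 log₁₀(B) + NF + SNR_min
= −174 + 70.29 + 9.79 + 23.6
= −70.32 dBm → −70.3 dBm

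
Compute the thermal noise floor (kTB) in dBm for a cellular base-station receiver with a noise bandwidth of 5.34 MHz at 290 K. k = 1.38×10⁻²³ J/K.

P_n = kTB = 1.38×10⁻²³ × 290 × 5.34×10⁶ = 2.14×10⁻¹⁴ W
In dBm: 10 log₁₀(2.14×10⁻¹⁴ / 10⁻³) = −106.7 dBm

−106.7 dBm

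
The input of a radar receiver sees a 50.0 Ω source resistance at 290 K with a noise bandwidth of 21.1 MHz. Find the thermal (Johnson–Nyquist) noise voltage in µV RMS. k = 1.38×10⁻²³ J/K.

V_n = √(4kTRB)
4kTRB = 4 × 1.38×10⁻²³ × 290 × 5.00×10¹ × 2.11×10⁷ = 1.69×10⁻¹¹ V²
V_n = √(1.69×10⁻¹¹) = 4.11×10⁻⁶ V = 4.11 µV

4.11 µV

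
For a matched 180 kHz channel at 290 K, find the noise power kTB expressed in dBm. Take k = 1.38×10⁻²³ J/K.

P_n = kTB = 1.38×10⁻²³ × 290 × 1.80×10⁵ = 7.20×10⁻¹⁶ W
In dBm: 10 log₁₀(7.20×10⁻¹⁶ / 10⁻³) = −121.4 dBm

−121.4 dBm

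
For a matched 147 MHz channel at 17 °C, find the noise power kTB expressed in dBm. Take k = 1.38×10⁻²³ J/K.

T = 17 °C + 273.15 = 290.15 K
P_n = kTB = 1.38×10⁻²³ × 290.15 × 1.47×10⁸ = 5.89×10⁻¹³ W
In dBm: 10 log₁₀(5.89×10⁻¹³ / 10⁻³) = −92.3 dBm

−92.3 dBm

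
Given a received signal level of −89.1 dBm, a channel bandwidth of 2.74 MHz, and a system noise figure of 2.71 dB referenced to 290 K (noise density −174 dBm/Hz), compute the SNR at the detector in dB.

17.8 dB

Noise floor: N = −174 + 10 log₁₀(B) + NF
10 log₁₀(2.74×10⁶) = 64.38 dB
N = −174 + 64.38 + 2.71 = −106.91 dBm
SNR = P_sig − N = −89.1 − (−106.91) = 17.81 dB → 17.8 dB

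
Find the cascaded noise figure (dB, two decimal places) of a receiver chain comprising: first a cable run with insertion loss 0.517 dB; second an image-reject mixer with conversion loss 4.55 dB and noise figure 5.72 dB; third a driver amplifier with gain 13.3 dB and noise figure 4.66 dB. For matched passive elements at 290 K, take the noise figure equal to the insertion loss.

Convert to linear (a loss of L dB is a gain of −L dB): F_i = 10^(NF_i/10), G_i = 10^(G_i,dB/10)
  Stage 1: F_1 = 10^(0.517/10) = 1.126, G_1 = 10^(−0.517/10) = 0.8878
  Stage 2: F_2 = 10^(5.72/10) = 3.733, G_2 = 10^(−4.55/10) = 0.3508
  Stage 3: F_3 = 10^(4.66/10) = 2.924, G_3 = 10^(13.3/10) = 21.38
Friis cascade:
  F = 1.126 + (3.733 − 1)/0.8878 + (2.924 − 1)/0.3114 = 10.38
NF = 10 log₁₀(10.38) = 10.16 dB

10.16 dB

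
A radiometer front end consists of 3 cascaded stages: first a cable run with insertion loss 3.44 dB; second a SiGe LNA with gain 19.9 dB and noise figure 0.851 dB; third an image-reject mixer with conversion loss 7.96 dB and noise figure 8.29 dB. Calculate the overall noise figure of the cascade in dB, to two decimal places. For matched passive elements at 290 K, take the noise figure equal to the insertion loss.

Convert to linear (a loss of L dB is a gain of −L dB): F_i = 10^(NF_i/10), G_i = 10^(G_i,dB/10)
  Stage 1: F_1 = 10^(3.44/10) = 2.208, G_1 = 10^(−3.44/10) = 0.4529
  Stage 2: F_2 = 10^(0.851/10) = 1.216, G_2 = 10^(19.9/10) = 97.72
  Stage 3: F_3 = 10^(8.29/10) = 6.745, G_3 = 10^(−7.96/10) = 0.1600
Friis cascade:
  F = 2.208 + (1.216 − 1)/0.4529 + (6.745 − 1)/44.26 = 2.816
NF = 10 log₁₀(2.816) = 4.50 dB

4.50 dB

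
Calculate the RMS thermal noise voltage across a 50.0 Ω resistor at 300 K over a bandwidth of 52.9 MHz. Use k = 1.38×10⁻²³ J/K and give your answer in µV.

V_n = √(4kTRB)
4kTRB = 4 × 1.38×10⁻²³ × 300 × 5.00×10¹ × 5.29×10⁷ = 4.38×10⁻¹¹ V²
V_n = √(4.38×10⁻¹¹) = 6.62×10⁻⁶ V = 6.62 µV

6.62 µV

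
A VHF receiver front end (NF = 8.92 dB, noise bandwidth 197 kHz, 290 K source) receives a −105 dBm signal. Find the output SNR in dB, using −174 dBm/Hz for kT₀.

Noise floor: N = −174 + 10 log₁₀(B) + NF
10 log₁₀(1.97×10⁵) = 52.94 dB
N = −174 + 52.94 + 8.92 = −112.14 dBm
SNR = P_sig − N = −105 − (−112.14) = 7.14 dB → 7.1 dB

7.1 dB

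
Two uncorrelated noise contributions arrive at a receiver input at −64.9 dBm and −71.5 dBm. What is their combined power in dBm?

−64.0 dBm

Convert to linear, add, convert back:
P₁ = 3.24×10⁻¹⁰ W, P₂ = 7.08×10⁻¹¹ W
P_tot = 3.94×10⁻¹⁰ W → 10 log₁₀(P_tot / 10⁻³) = −64.0 dBm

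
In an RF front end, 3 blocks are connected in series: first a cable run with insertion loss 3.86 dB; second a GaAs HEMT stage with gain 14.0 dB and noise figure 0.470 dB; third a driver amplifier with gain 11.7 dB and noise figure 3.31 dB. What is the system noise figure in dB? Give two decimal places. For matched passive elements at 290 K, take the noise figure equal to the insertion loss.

4.50 dB

Convert to linear (a loss of L dB is a gain of −L dB): F_i = 10^(NF_i/10), G_i = 10^(G_i,dB/10)
  Stage 1: F_1 = 10^(3.86/10) = 2.432, G_1 = 10^(−3.86/10) = 0.4111
  Stage 2: F_2 = 10^(0.470/10) = 1.114, G_2 = 10^(14.0/10) = 25.12
  Stage 3: F_3 = 10^(3.31/10) = 2.143, G_3 = 10^(11.7/10) = 14.79
Friis cascade:
  F = 2.432 + (1.114 − 1)/0.4111 + (2.143 − 1)/10.33 = 2.821
NF = 10 log₁₀(2.821) = 4.50 dB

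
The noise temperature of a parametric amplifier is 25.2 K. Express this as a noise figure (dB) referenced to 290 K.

0.362 dB

F = 1 + T_e/T₀ = 1 + 25.2/290 = 1.0869
NF = 10 log₁₀(1.0869) = 0.362 dB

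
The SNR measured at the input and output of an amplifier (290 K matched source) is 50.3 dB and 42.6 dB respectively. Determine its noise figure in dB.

NF (dB) = SNR_in(dB) − SNR_out(dB) when the source is at T₀
NF = 50.3 − 42.6 = 7.7 dB

7.7 dB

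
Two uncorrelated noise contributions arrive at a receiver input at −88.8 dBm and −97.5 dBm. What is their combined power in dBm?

−88.3 dBm

Convert to linear, add, convert back:
P₁ = 1.32×10⁻¹² W, P₂ = 1.78×10⁻¹³ W
P_tot = 1.50×10⁻¹² W → 10 log₁₀(P_tot / 10⁻³) = −88.3 dBm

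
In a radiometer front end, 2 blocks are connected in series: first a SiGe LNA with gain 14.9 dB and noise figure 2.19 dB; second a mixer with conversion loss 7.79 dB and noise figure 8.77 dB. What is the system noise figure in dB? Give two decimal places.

Convert to linear (a loss of L dB is a gain of −L dB): F_i = 10^(NF_i/10), G_i = 10^(G_i,dB/10)
  Stage 1: F_1 = 10^(2.19/10) = 1.656, G_1 = 10^(14.9/10) = 30.90
  Stage 2: F_2 = 10^(8.77/10) = 7.534, G_2 = 10^(−7.79/10) = 0.1663
Friis cascade:
  F = 1.656 + (7.534 − 1)/30.90 = 1.867
NF = 10 log₁₀(1.867) = 2.71 dB

2.71 dB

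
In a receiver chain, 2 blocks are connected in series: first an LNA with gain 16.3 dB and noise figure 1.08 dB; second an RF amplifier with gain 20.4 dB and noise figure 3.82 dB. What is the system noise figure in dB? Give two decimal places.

Convert to linear (a loss of L dB is a gain of −L dB): F_i = 10^(NF_i/10), G_i = 10^(G_i,dB/10)
  Stage 1: F_1 = 10^(1.08/10) = 1.282, G_1 = 10^(16.3/10) = 42.66
  Stage 2: F_2 = 10^(3.82/10) = 2.410, G_2 = 10^(20.4/10) = 109.6
Friis cascade:
  F = 1.282 + (2.410 − 1)/42.66 = 1.315
NF = 10 log₁₀(1.315) = 1.19 dB

1.19 dB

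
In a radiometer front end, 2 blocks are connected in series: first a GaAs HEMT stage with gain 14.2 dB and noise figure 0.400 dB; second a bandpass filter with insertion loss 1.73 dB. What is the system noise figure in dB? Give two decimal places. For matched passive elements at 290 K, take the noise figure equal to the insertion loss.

Convert to linear (a loss of L dB is a gain of −L dB): F_i = 10^(NF_i/10), G_i = 10^(G_i,dB/10)
  Stage 1: F_1 = 10^(0.400/10) = 1.096, G_1 = 10^(14.2/10) = 26.30
  Stage 2: F_2 = 10^(1.73/10) = 1.489, G_2 = 10^(−1.73/10) = 0.6714
Friis cascade:
  F = 1.096 + (1.489 − 1)/26.30 = 1.115
NF = 10 log₁₀(1.115) = 0.47 dB

0.47 dB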